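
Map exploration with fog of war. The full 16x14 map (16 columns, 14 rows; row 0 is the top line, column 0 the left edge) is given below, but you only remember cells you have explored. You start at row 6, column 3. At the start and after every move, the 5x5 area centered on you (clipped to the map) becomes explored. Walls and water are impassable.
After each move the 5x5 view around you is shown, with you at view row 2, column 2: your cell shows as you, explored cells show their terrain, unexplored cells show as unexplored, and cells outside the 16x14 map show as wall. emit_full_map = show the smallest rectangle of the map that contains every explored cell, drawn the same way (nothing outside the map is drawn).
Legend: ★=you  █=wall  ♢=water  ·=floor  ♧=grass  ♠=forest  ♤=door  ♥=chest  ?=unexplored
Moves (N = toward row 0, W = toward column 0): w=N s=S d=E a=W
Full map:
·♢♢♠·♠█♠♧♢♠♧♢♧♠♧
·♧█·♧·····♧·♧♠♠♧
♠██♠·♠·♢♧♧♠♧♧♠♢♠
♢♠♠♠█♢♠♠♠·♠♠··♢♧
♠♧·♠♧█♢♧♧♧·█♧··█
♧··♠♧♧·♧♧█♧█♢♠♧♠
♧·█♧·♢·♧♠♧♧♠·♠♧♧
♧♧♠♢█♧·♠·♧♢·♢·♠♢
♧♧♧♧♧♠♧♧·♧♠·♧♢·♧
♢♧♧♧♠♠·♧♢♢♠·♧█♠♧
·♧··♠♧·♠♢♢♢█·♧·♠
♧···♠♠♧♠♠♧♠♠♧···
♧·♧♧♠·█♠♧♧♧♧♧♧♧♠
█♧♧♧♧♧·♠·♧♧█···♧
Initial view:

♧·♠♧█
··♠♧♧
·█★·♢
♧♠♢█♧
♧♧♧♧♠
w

♠♠♠█♢
♧·♠♧█
··★♧♧
·█♧·♢
♧♠♢█♧

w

██♠·♠
♠♠♠█♢
♧·★♧█
··♠♧♧
·█♧·♢

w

♧█·♧·
██♠·♠
♠♠★█♢
♧·♠♧█
··♠♧♧

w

♢♢♠·♠
♧█·♧·
██★·♠
♠♠♠█♢
♧·♠♧█

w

█████
♢♢♠·♠
♧█★♧·
██♠·♠
♠♠♠█♢

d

█████
♢♠·♠█
█·★··
█♠·♠·
♠♠█♢♠

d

█████
♠·♠█♠
·♧★··
♠·♠·♢
♠█♢♠♠

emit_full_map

♢♢♠·♠█♠
♧█·♧★··
██♠·♠·♢
♠♠♠█♢♠♠
♧·♠♧█??
··♠♧♧??
·█♧·♢??
♧♠♢█♧??
♧♧♧♧♠??

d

█████
·♠█♠♧
♧·★··
·♠·♢♧
█♢♠♠♠

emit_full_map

♢♢♠·♠█♠♧
♧█·♧·★··
██♠·♠·♢♧
♠♠♠█♢♠♠♠
♧·♠♧█???
··♠♧♧???
·█♧·♢???
♧♠♢█♧???
♧♧♧♧♠???


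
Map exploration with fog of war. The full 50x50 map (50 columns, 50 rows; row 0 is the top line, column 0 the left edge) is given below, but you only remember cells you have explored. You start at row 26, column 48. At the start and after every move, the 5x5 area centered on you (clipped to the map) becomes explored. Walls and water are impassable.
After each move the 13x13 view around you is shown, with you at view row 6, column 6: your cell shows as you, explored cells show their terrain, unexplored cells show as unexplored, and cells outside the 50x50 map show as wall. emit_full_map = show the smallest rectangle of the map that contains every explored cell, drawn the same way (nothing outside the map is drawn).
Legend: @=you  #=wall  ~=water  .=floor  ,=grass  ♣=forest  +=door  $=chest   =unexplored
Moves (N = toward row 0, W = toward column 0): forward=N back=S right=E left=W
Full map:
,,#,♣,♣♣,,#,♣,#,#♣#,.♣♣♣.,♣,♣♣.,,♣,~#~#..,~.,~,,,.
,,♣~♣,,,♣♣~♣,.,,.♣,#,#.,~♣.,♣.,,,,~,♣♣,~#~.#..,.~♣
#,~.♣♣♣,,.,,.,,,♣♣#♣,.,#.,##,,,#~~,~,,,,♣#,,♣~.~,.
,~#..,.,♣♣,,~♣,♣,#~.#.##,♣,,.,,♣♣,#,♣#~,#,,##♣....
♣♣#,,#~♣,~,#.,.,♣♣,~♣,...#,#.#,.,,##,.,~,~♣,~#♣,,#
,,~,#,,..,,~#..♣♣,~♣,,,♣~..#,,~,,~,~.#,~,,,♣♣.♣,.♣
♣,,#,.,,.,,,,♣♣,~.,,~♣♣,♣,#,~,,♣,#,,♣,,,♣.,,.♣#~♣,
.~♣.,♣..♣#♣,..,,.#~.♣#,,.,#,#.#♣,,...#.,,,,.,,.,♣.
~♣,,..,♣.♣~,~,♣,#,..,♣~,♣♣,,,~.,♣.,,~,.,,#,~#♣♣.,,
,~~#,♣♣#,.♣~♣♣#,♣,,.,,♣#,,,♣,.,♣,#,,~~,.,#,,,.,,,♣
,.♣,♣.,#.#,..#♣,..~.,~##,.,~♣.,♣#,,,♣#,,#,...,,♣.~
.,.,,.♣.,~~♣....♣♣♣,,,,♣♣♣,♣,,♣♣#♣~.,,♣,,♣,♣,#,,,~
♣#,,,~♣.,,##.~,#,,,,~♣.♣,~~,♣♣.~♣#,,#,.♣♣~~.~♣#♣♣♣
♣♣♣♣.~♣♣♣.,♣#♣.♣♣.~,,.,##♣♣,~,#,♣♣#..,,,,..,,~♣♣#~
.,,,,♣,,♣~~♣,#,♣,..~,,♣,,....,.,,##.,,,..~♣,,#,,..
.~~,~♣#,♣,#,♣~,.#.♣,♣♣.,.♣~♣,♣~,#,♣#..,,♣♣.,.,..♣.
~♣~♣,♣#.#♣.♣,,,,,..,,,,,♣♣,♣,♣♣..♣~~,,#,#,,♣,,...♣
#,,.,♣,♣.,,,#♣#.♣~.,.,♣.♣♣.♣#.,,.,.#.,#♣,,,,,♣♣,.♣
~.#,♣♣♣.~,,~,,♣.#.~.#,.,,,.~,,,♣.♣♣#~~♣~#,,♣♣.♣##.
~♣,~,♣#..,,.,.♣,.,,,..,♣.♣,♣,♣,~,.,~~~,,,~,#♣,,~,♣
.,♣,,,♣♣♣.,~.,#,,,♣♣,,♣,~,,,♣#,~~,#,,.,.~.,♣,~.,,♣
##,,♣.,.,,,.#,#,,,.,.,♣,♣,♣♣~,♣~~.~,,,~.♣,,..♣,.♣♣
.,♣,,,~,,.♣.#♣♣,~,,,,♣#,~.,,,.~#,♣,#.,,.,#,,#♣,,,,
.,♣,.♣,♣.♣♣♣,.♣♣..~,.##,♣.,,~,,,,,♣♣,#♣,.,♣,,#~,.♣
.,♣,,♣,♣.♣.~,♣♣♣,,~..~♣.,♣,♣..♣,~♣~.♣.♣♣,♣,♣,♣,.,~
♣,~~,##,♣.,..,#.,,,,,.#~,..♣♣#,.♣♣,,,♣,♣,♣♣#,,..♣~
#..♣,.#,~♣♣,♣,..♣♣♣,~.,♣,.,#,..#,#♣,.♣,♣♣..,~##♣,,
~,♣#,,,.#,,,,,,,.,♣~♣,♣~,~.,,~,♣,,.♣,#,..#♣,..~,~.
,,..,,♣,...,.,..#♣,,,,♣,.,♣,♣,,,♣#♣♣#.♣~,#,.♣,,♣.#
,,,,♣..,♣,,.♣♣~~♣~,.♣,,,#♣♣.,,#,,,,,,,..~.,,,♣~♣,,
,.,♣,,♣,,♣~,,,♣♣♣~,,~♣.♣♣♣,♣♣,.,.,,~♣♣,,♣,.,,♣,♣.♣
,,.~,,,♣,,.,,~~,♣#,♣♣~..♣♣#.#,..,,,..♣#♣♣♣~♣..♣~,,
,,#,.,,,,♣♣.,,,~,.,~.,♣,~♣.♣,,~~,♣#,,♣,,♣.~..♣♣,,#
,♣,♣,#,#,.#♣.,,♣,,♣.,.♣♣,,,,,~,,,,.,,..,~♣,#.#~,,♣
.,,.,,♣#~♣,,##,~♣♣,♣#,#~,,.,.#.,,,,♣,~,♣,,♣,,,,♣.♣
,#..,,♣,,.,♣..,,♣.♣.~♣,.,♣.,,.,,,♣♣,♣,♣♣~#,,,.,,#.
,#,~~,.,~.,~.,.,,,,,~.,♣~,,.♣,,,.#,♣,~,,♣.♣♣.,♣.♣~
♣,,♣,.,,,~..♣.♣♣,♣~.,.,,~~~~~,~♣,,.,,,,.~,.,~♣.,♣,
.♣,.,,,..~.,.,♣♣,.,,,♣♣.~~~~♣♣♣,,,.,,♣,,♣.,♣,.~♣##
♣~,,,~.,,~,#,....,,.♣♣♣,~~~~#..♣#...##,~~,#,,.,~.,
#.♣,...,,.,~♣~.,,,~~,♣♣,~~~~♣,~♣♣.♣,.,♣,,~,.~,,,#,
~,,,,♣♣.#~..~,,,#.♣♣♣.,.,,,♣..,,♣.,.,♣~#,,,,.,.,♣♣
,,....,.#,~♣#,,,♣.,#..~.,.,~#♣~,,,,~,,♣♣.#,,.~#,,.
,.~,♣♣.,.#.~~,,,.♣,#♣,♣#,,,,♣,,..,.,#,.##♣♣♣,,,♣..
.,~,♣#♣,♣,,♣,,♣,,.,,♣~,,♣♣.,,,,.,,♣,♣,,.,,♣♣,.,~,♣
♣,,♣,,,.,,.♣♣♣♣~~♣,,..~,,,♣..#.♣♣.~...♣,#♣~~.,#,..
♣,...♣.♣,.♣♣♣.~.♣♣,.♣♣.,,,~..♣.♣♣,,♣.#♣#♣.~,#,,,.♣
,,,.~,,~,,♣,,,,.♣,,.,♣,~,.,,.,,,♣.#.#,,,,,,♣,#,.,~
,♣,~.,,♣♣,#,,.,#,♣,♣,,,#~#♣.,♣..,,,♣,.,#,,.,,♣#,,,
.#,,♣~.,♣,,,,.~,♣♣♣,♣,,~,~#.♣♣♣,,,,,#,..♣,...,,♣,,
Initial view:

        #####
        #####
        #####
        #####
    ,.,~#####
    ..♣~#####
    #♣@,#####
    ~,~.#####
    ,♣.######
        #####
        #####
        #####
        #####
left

         ####
         ####
         ####
         ####
    ♣,.,~####
    ,..♣~####
    ##@,,####
    .~,~.####
    ,,♣.#####
         ####
         ####
         ####
         ####

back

         ####
         ####
         ####
    ♣,.,~####
    ,..♣~####
    ##♣,,####
    .~@~.####
    ,,♣.#####
    ♣~♣,,####
         ####
         ####
         ####
         ####

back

         ####
         ####
    ♣,.,~####
    ,..♣~####
    ##♣,,####
    .~,~.####
    ,,@.#####
    ♣~♣,,####
    ♣,♣.♣####
         ####
         ####
         ####
         ####

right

        #####
        #####
   ♣,.,~#####
   ,..♣~#####
   ##♣,,#####
   .~,~.#####
   ,,♣@######
   ♣~♣,,#####
   ♣,♣.♣#####
        #####
        #####
        #####
        #####

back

        #####
   ♣,.,~#####
   ,..♣~#####
   ##♣,,#####
   .~,~.#####
   ,,♣.######
   ♣~♣@,#####
   ♣,♣.♣#####
    ♣~,,#####
        #####
        #####
        #####
        #####

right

       ######
  ♣,.,~######
  ,..♣~######
  ##♣,,######
  .~,~.######
  ,,♣.#######
  ♣~♣,@######
  ♣,♣.♣######
   ♣~,,######
       ######
       ######
       ######
       ######

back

  ♣,.,~######
  ,..♣~######
  ##♣,,######
  .~,~.######
  ,,♣.#######
  ♣~♣,,######
  ♣,♣.@######
   ♣~,,######
    ,,#######
       ######
       ######
       ######
       ######

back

  ,..♣~######
  ##♣,,######
  .~,~.######
  ,,♣.#######
  ♣~♣,,######
  ♣,♣.♣######
   ♣~,@######
    ,,#######
    ,,♣######
       ######
       ######
       ######
       ######

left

   ,..♣~#####
   ##♣,,#####
   .~,~.#####
   ,,♣.######
   ♣~♣,,#####
   ♣,♣.♣#####
    ♣~@,#####
    ♣,,######
    ~,,♣#####
        #####
        #####
        #####
        #####

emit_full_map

♣,.,~
,..♣~
##♣,,
.~,~.
,,♣.#
♣~♣,,
♣,♣.♣
 ♣~@,
 ♣,,#
 ~,,♣

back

   ##♣,,#####
   .~,~.#####
   ,,♣.######
   ♣~♣,,#####
   ♣,♣.♣#####
    ♣~,,#####
    ♣,@######
    ~,,♣#####
    ,♣.♣#####
        #####
        #####
        #####
        #####

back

   .~,~.#####
   ,,♣.######
   ♣~♣,,#####
   ♣,♣.♣#####
    ♣~,,#####
    ♣,,######
    ~,@♣#####
    ,♣.♣#####
    ,,#.#####
        #####
        #####
        #####
        #####

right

  .~,~.######
  ,,♣.#######
  ♣~♣,,######
  ♣,♣.♣######
   ♣~,,######
   ♣,,#######
   ~,,@######
   ,♣.♣######
   ,,#.######
       ######
       ######
       ######
       ######

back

  ,,♣.#######
  ♣~♣,,######
  ♣,♣.♣######
   ♣~,,######
   ♣,,#######
   ~,,♣######
   ,♣.@######
   ,,#.######
    .♣~######
       ######
       ######
       ######
       ######

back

  ♣~♣,,######
  ♣,♣.♣######
   ♣~,,######
   ♣,,#######
   ~,,♣######
   ,♣.♣######
   ,,#@######
    .♣~######
    ,♣,######
       ######
       ######
       ######
       ######

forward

  ,,♣.#######
  ♣~♣,,######
  ♣,♣.♣######
   ♣~,,######
   ♣,,#######
   ~,,♣######
   ,♣.@######
   ,,#.######
    .♣~######
    ,♣,######
       ######
       ######
       ######

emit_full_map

♣,.,~
,..♣~
##♣,,
.~,~.
,,♣.#
♣~♣,,
♣,♣.♣
 ♣~,,
 ♣,,#
 ~,,♣
 ,♣.@
 ,,#.
  .♣~
  ,♣,


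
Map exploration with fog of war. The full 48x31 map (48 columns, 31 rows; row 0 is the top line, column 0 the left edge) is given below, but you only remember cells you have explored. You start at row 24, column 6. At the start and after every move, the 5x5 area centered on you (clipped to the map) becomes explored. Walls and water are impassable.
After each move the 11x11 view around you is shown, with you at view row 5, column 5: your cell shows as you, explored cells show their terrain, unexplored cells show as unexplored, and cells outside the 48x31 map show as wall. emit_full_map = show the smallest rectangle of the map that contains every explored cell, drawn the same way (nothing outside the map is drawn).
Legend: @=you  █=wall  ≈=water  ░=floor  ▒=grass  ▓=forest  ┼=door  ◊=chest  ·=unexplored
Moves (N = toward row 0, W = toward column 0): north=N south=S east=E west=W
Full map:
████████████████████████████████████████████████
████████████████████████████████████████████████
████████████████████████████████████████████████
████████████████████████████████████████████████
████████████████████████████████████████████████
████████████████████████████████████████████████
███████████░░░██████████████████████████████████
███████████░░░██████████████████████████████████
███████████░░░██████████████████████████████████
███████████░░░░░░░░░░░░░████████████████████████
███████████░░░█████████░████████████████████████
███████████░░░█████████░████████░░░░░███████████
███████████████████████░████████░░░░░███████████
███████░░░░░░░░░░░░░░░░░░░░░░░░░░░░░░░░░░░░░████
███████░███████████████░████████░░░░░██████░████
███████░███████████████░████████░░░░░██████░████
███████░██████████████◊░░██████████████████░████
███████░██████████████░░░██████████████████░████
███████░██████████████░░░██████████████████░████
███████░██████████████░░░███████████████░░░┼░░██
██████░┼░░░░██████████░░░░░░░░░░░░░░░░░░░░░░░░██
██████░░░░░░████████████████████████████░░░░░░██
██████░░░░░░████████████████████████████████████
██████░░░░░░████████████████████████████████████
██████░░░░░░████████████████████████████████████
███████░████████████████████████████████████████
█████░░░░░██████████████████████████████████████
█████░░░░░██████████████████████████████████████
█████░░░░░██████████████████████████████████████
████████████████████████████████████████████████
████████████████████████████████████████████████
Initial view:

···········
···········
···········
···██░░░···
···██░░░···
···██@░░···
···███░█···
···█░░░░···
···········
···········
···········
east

···········
···········
···········
··██░░░░···
··██░░░░···
··██░@░░···
··███░██···
··█░░░░░···
···········
···········
···········

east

···········
···········
···········
·██░░░░░···
·██░░░░░···
·██░░@░░···
·███░███···
·█░░░░░█···
···········
···········
···········

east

···········
···········
···········
██░░░░░░···
██░░░░░░···
██░░░@░░···
███░████···
█░░░░░██···
···········
···········
···········

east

···········
···········
···········
█░░░░░░█···
█░░░░░░█···
█░░░░@░█···
██░█████···
░░░░░███···
···········
···········
···········

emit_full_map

██░░░░░░█
██░░░░░░█
██░░░░@░█
███░█████
█░░░░░███

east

···········
···········
···········
░░░░░░██···
░░░░░░██···
░░░░░@██···
█░██████···
░░░░████···
···········
···········
···········

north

···········
···········
···········
···░░░██···
░░░░░░██···
░░░░░@██···
░░░░░░██···
█░██████···
░░░░████···
···········
···········

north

···········
···········
···········
···░░░██···
···░░░██···
░░░░░@██···
░░░░░░██···
░░░░░░██···
█░██████···
░░░░████···
···········

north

···········
···········
···········
···█████···
···░░░██···
···░░@██···
░░░░░░██···
░░░░░░██···
░░░░░░██···
█░██████···
░░░░████···

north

···········
···········
···········
···█████···
···█████···
···░░@██···
···░░░██···
░░░░░░██···
░░░░░░██···
░░░░░░██···
█░██████···

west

···········
···········
···········
···██████··
···██████··
···░░@░██··
···░░░░██··
█░░░░░░██··
█░░░░░░██··
█░░░░░░██··
██░██████··

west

···········
···········
···········
···░██████·
···░██████·
···┼░@░░██·
···░░░░░██·
██░░░░░░██·
██░░░░░░██·
██░░░░░░██·
███░██████·

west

···········
···········
···········
···█░██████
···█░██████
···░┼@░░░██
···░░░░░░██
·██░░░░░░██
·██░░░░░░██
·██░░░░░░██
·███░██████

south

···········
···········
···█░██████
···█░██████
···░┼░░░░██
···░░@░░░██
·██░░░░░░██
·██░░░░░░██
·██░░░░░░██
·███░██████
·█░░░░░████

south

···········
···█░██████
···█░██████
···░┼░░░░██
···░░░░░░██
·██░░@░░░██
·██░░░░░░██
·██░░░░░░██
·███░██████
·█░░░░░████
···········

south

···█░██████
···█░██████
···░┼░░░░██
···░░░░░░██
·██░░░░░░██
·██░░@░░░██
·██░░░░░░██
·███░██████
·█░░░░░████
···········
···········

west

····█░█████
····█░█████
····░┼░░░░█
···█░░░░░░█
··██░░░░░░█
··██░@░░░░█
··██░░░░░░█
··███░█████
··█░░░░░███
···········
···········

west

·····█░████
·····█░████
·····░┼░░░░
···██░░░░░░
···██░░░░░░
···██@░░░░░
···██░░░░░░
···███░████
···█░░░░░██
···········
···········

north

···········
·····█░████
·····█░████
···██░┼░░░░
···██░░░░░░
···██@░░░░░
···██░░░░░░
···██░░░░░░
···███░████
···█░░░░░██
···········

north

···········
···········
·····█░████
···███░████
···██░┼░░░░
···██@░░░░░
···██░░░░░░
···██░░░░░░
···██░░░░░░
···███░████
···█░░░░░██

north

···········
···········
···········
···███░████
···███░████
···██@┼░░░░
···██░░░░░░
···██░░░░░░
···██░░░░░░
···██░░░░░░
···███░████

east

···········
···········
···········
··███░█████
··███░█████
··██░@░░░░█
··██░░░░░░█
··██░░░░░░█
··██░░░░░░█
··██░░░░░░█
··███░█████

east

···········
···········
···········
·███░██████
·███░██████
·██░┼@░░░██
·██░░░░░░██
·██░░░░░░██
·██░░░░░░██
·██░░░░░░██
·███░██████

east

···········
···········
···········
███░██████·
███░██████·
██░┼░@░░██·
██░░░░░░██·
██░░░░░░██·
██░░░░░░██·
██░░░░░░██·
███░██████·

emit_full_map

███░██████
███░██████
██░┼░@░░██
██░░░░░░██
██░░░░░░██
██░░░░░░██
██░░░░░░██
███░██████
█░░░░░████

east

···········
···········
···········
██░██████··
██░██████··
█░┼░░@░██··
█░░░░░░██··
█░░░░░░██··
█░░░░░░██··
█░░░░░░██··
██░██████··

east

···········
···········
···········
█░██████···
█░██████···
░┼░░░@██···
░░░░░░██···
░░░░░░██···
░░░░░░██···
░░░░░░██···
█░██████···

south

···········
···········
█░██████···
█░██████···
░┼░░░░██···
░░░░░@██···
░░░░░░██···
░░░░░░██···
░░░░░░██···
█░██████···
░░░░████···

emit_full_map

███░██████
███░██████
██░┼░░░░██
██░░░░░@██
██░░░░░░██
██░░░░░░██
██░░░░░░██
███░██████
█░░░░░████


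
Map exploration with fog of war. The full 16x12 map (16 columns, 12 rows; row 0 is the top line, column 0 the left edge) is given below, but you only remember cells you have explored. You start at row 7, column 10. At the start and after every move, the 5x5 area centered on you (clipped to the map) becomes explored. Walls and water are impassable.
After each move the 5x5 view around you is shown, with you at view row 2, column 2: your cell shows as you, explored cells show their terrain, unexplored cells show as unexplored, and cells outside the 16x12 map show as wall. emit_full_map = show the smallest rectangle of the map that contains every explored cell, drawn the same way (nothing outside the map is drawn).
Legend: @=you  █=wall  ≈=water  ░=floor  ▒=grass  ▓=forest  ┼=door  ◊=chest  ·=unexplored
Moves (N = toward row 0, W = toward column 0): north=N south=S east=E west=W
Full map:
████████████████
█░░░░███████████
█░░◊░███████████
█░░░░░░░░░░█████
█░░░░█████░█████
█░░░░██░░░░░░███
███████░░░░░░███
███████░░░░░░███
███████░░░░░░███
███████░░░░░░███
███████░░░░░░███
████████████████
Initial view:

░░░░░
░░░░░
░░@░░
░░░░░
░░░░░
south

░░░░░
░░░░░
░░@░░
░░░░░
░░░░░

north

░░░░░
░░░░░
░░@░░
░░░░░
░░░░░

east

░░░░█
░░░░█
░░@░█
░░░░█
░░░░█

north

█░███
░░░░█
░░@░█
░░░░█
░░░░█

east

░████
░░░██
░░@██
░░░██
░░░██

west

█░███
░░░░█
░░@░█
░░░░█
░░░░█

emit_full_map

·█░████
░░░░░██
░░░@░██
░░░░░██
░░░░░██
░░░░░█·
░░░░░··

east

░████
░░░██
░░@██
░░░██
░░░██


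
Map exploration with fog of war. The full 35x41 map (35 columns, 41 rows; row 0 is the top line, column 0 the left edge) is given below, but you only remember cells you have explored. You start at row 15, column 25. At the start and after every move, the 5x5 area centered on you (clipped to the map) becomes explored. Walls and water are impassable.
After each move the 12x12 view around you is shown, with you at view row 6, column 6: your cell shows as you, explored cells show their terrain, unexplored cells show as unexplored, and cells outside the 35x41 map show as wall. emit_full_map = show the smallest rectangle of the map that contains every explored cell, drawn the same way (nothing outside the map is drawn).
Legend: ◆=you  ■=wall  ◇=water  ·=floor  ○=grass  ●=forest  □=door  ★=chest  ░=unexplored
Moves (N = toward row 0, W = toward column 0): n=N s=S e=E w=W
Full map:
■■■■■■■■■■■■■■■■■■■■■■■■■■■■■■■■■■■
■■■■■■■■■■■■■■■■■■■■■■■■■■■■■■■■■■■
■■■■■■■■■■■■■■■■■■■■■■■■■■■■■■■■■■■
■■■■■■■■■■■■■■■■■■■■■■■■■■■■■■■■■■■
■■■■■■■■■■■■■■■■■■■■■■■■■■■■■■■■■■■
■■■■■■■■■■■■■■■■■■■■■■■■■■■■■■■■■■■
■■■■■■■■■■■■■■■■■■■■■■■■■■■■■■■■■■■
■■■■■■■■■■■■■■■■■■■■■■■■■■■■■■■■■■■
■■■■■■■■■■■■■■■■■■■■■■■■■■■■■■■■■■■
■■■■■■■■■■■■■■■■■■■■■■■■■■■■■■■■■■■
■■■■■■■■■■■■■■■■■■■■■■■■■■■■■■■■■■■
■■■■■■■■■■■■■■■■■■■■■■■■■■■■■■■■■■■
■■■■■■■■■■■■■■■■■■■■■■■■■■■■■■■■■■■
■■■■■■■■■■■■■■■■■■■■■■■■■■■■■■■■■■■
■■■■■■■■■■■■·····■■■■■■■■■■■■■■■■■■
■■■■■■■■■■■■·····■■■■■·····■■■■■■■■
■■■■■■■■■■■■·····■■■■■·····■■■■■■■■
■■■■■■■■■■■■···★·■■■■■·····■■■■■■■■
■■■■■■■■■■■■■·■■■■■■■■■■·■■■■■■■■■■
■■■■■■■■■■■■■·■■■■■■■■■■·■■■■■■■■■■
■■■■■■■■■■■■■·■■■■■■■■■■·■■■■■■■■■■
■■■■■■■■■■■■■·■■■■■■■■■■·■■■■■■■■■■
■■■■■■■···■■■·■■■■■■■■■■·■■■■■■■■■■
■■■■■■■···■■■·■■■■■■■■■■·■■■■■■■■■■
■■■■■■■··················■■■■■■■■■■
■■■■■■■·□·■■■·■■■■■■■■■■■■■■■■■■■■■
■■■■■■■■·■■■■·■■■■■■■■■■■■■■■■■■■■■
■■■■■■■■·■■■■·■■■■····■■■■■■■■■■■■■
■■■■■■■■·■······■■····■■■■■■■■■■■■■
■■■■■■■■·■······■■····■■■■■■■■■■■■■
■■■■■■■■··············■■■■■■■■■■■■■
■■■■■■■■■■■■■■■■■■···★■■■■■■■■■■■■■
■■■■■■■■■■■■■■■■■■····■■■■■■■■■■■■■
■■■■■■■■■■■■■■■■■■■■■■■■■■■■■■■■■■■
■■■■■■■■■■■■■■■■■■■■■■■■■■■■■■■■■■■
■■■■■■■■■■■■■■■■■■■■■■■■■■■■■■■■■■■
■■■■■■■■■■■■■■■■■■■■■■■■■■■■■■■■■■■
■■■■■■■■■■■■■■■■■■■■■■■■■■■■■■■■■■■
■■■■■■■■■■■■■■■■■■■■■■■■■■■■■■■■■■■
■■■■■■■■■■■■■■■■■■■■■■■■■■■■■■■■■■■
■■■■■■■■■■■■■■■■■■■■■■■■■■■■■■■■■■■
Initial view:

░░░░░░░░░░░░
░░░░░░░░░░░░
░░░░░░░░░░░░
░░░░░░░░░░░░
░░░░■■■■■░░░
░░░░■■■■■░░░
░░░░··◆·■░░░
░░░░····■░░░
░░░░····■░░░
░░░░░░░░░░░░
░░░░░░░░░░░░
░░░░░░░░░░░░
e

░░░░░░░░░░░░
░░░░░░░░░░░░
░░░░░░░░░░░░
░░░░░░░░░░░░
░░░■■■■■■░░░
░░░■■■■■■░░░
░░░···◆■■░░░
░░░····■■░░░
░░░····■■░░░
░░░░░░░░░░░░
░░░░░░░░░░░░
░░░░░░░░░░░░

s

░░░░░░░░░░░░
░░░░░░░░░░░░
░░░░░░░░░░░░
░░░■■■■■■░░░
░░░■■■■■■░░░
░░░····■■░░░
░░░···◆■■░░░
░░░····■■░░░
░░░░·■■■■░░░
░░░░░░░░░░░░
░░░░░░░░░░░░
░░░░░░░░░░░░

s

░░░░░░░░░░░░
░░░░░░░░░░░░
░░░■■■■■■░░░
░░░■■■■■■░░░
░░░····■■░░░
░░░····■■░░░
░░░···◆■■░░░
░░░░·■■■■░░░
░░░░·■■■■░░░
░░░░░░░░░░░░
░░░░░░░░░░░░
░░░░░░░░░░░░

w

░░░░░░░░░░░░
░░░░░░░░░░░░
░░░░■■■■■■░░
░░░░■■■■■■░░
░░░░····■■░░
░░░░····■■░░
░░░░··◆·■■░░
░░░░■·■■■■░░
░░░░■·■■■■░░
░░░░░░░░░░░░
░░░░░░░░░░░░
░░░░░░░░░░░░

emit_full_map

■■■■■■
■■■■■■
····■■
····■■
··◆·■■
■·■■■■
■·■■■■

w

░░░░░░░░░░░░
░░░░░░░░░░░░
░░░░░■■■■■■░
░░░░░■■■■■■░
░░░░·····■■░
░░░░·····■■░
░░░░··◆··■■░
░░░░■■·■■■■░
░░░░■■·■■■■░
░░░░░░░░░░░░
░░░░░░░░░░░░
░░░░░░░░░░░░

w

░░░░░░░░░░░░
░░░░░░░░░░░░
░░░░░░■■■■■■
░░░░░░■■■■■■
░░░░■·····■■
░░░░■·····■■
░░░░■·◆···■■
░░░░■■■·■■■■
░░░░■■■·■■■■
░░░░░░░░░░░░
░░░░░░░░░░░░
░░░░░░░░░░░░

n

░░░░░░░░░░░░
░░░░░░░░░░░░
░░░░░░░░░░░░
░░░░░░■■■■■■
░░░░■■■■■■■■
░░░░■·····■■
░░░░■·◆···■■
░░░░■·····■■
░░░░■■■·■■■■
░░░░■■■·■■■■
░░░░░░░░░░░░
░░░░░░░░░░░░

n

░░░░░░░░░░░░
░░░░░░░░░░░░
░░░░░░░░░░░░
░░░░░░░░░░░░
░░░░■■■■■■■■
░░░░■■■■■■■■
░░░░■·◆···■■
░░░░■·····■■
░░░░■·····■■
░░░░■■■·■■■■
░░░░■■■·■■■■
░░░░░░░░░░░░

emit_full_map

■■■■■■■■
■■■■■■■■
■·◆···■■
■·····■■
■·····■■
■■■·■■■■
■■■·■■■■

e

░░░░░░░░░░░░
░░░░░░░░░░░░
░░░░░░░░░░░░
░░░░░░░░░░░░
░░░■■■■■■■■░
░░░■■■■■■■■░
░░░■··◆··■■░
░░░■·····■■░
░░░■·····■■░
░░░■■■·■■■■░
░░░■■■·■■■■░
░░░░░░░░░░░░

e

░░░░░░░░░░░░
░░░░░░░░░░░░
░░░░░░░░░░░░
░░░░░░░░░░░░
░░■■■■■■■■░░
░░■■■■■■■■░░
░░■···◆·■■░░
░░■·····■■░░
░░■·····■■░░
░░■■■·■■■■░░
░░■■■·■■■■░░
░░░░░░░░░░░░

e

░░░░░░░░░░░░
░░░░░░░░░░░░
░░░░░░░░░░░░
░░░░░░░░░░░░
░■■■■■■■■░░░
░■■■■■■■■░░░
░■····◆■■░░░
░■·····■■░░░
░■·····■■░░░
░■■■·■■■■░░░
░■■■·■■■■░░░
░░░░░░░░░░░░

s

░░░░░░░░░░░░
░░░░░░░░░░░░
░░░░░░░░░░░░
░■■■■■■■■░░░
░■■■■■■■■░░░
░■·····■■░░░
░■····◆■■░░░
░■·····■■░░░
░■■■·■■■■░░░
░■■■·■■■■░░░
░░░░░░░░░░░░
░░░░░░░░░░░░

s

░░░░░░░░░░░░
░░░░░░░░░░░░
░■■■■■■■■░░░
░■■■■■■■■░░░
░■·····■■░░░
░■·····■■░░░
░■····◆■■░░░
░■■■·■■■■░░░
░■■■·■■■■░░░
░░░░░░░░░░░░
░░░░░░░░░░░░
░░░░░░░░░░░░

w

░░░░░░░░░░░░
░░░░░░░░░░░░
░░■■■■■■■■░░
░░■■■■■■■■░░
░░■·····■■░░
░░■·····■■░░
░░■···◆·■■░░
░░■■■·■■■■░░
░░■■■·■■■■░░
░░░░░░░░░░░░
░░░░░░░░░░░░
░░░░░░░░░░░░

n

░░░░░░░░░░░░
░░░░░░░░░░░░
░░░░░░░░░░░░
░░■■■■■■■■░░
░░■■■■■■■■░░
░░■·····■■░░
░░■···◆·■■░░
░░■·····■■░░
░░■■■·■■■■░░
░░■■■·■■■■░░
░░░░░░░░░░░░
░░░░░░░░░░░░

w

░░░░░░░░░░░░
░░░░░░░░░░░░
░░░░░░░░░░░░
░░░■■■■■■■■░
░░░■■■■■■■■░
░░░■·····■■░
░░░■··◆··■■░
░░░■·····■■░
░░░■■■·■■■■░
░░░■■■·■■■■░
░░░░░░░░░░░░
░░░░░░░░░░░░

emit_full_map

■■■■■■■■
■■■■■■■■
■·····■■
■··◆··■■
■·····■■
■■■·■■■■
■■■·■■■■

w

░░░░░░░░░░░░
░░░░░░░░░░░░
░░░░░░░░░░░░
░░░░■■■■■■■■
░░░░■■■■■■■■
░░░░■·····■■
░░░░■·◆···■■
░░░░■·····■■
░░░░■■■·■■■■
░░░░■■■·■■■■
░░░░░░░░░░░░
░░░░░░░░░░░░

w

░░░░░░░░░░░░
░░░░░░░░░░░░
░░░░░░░░░░░░
░░░░░■■■■■■■
░░░░■■■■■■■■
░░░░■■·····■
░░░░■■◆····■
░░░░■■·····■
░░░░■■■■·■■■
░░░░░■■■·■■■
░░░░░░░░░░░░
░░░░░░░░░░░░

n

░░░░░░░░░░░░
░░░░░░░░░░░░
░░░░░░░░░░░░
░░░░░░░░░░░░
░░░░■■■■■■■■
░░░░■■■■■■■■
░░░░■■◆····■
░░░░■■·····■
░░░░■■·····■
░░░░■■■■·■■■
░░░░░■■■·■■■
░░░░░░░░░░░░

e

░░░░░░░░░░░░
░░░░░░░░░░░░
░░░░░░░░░░░░
░░░░░░░░░░░░
░░░■■■■■■■■■
░░░■■■■■■■■■
░░░■■·◆···■■
░░░■■·····■■
░░░■■·····■■
░░░■■■■·■■■■
░░░░■■■·■■■■
░░░░░░░░░░░░

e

░░░░░░░░░░░░
░░░░░░░░░░░░
░░░░░░░░░░░░
░░░░░░░░░░░░
░░■■■■■■■■■░
░░■■■■■■■■■░
░░■■··◆··■■░
░░■■·····■■░
░░■■·····■■░
░░■■■■·■■■■░
░░░■■■·■■■■░
░░░░░░░░░░░░

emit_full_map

■■■■■■■■■
■■■■■■■■■
■■··◆··■■
■■·····■■
■■·····■■
■■■■·■■■■
░■■■·■■■■
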